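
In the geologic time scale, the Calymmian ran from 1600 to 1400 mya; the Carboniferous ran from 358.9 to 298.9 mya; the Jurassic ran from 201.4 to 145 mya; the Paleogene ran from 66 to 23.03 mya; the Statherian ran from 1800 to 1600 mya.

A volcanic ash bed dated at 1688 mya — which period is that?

1688 Ma lies between 1800 and 1600 Ma, so it falls in the Statherian.

Statherian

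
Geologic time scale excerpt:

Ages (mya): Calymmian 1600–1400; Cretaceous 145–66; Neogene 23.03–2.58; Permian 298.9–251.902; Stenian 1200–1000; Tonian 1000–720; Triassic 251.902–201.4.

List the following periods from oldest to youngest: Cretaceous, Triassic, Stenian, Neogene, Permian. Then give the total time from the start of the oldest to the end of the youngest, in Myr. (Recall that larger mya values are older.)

Stenian, Permian, Triassic, Cretaceous, Neogene; total span 1197.42 Myr

From the excerpt: Cretaceous 145–66; Triassic 251.902–201.4; Stenian 1200–1000; Neogene 23.03–2.58; Permian 298.9–251.902 (Ma).
Larger Ma is earlier, so the oldest is Stenian and the youngest is Neogene; oldest to youngest: Stenian, Permian, Triassic, Cretaceous, Neogene.
Oldest start 1200 minus youngest end 2.58 gives 1197.42 Myr overall.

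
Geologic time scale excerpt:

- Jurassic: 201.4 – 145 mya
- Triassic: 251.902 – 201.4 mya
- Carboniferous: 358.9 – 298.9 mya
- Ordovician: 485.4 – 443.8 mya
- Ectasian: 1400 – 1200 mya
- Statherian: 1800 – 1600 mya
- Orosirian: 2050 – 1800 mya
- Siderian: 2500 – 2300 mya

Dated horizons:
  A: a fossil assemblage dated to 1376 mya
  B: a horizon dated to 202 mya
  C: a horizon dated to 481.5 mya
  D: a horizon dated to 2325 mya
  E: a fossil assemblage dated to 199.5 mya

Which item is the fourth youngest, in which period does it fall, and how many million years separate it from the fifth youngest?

A, in the Ectasian; 949 million years to D

Sorted youngest-first by Ma: E (199.5), B (202), C (481.5), A (1376), D (2325).
The fourth youngest is A at 1376 Ma, which lies in 1400–1200 Ma: the Ectasian.
The fifth youngest is D at 2325 Ma; separation = |1376 − 2325| = 949 Myr.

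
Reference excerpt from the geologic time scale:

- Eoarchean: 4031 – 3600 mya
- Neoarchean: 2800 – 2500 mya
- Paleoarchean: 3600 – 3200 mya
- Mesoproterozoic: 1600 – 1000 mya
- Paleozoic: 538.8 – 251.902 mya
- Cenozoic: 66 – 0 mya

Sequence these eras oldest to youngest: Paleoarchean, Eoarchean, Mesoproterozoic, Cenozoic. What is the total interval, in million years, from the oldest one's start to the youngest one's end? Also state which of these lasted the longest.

Eoarchean → Paleoarchean → Mesoproterozoic → Cenozoic; total span 4031 Myr; longest is Mesoproterozoic

From the excerpt: Paleoarchean 3600–3200; Eoarchean 4031–3600; Mesoproterozoic 1600–1000; Cenozoic 66–0 (Ma).
Larger Ma is earlier, so the oldest is Eoarchean and the youngest is Cenozoic; oldest to youngest: Eoarchean, Paleoarchean, Mesoproterozoic, Cenozoic.
Oldest start 4031 minus youngest end 0 gives 4031 Myr overall.
Individual lengths (start − end): Paleoarchean 400; Cenozoic 66; Mesoproterozoic 600; Eoarchean 431. The largest is Mesoproterozoic at 600 Myr.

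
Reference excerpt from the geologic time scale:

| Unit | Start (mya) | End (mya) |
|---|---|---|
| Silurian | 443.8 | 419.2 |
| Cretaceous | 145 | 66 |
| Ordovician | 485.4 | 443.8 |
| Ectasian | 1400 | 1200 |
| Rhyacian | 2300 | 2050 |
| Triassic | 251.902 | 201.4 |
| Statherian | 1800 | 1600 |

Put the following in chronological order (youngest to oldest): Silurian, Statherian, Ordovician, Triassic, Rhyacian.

The oldest of these is Rhyacian (starts 2300 Ma) and the youngest is Triassic (ends 201.4 Ma).
In between, by decreasing start age: Statherian (1800), Ordovician (485.4), Silurian (443.8).
Listing youngest first means reversing that sequence.

Triassic, Silurian, Ordovician, Statherian, Rhyacian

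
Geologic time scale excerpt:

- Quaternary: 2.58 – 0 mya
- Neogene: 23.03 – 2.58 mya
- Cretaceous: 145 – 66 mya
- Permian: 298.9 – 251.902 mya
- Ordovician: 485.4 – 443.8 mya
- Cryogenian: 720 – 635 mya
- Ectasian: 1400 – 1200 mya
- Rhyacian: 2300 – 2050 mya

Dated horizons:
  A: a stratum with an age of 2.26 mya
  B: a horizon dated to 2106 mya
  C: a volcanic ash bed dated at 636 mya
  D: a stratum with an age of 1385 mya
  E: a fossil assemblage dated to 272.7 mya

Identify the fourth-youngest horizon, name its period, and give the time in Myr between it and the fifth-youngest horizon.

D, in the Ectasian; 721 million years to B

Sorted youngest-first by Ma: A (2.26), E (272.7), C (636), D (1385), B (2106).
The fourth youngest is D at 1385 Ma, which lies in 1400–1200 Ma: the Ectasian.
The fifth youngest is B at 2106 Ma; separation = |1385 − 2106| = 721 Myr.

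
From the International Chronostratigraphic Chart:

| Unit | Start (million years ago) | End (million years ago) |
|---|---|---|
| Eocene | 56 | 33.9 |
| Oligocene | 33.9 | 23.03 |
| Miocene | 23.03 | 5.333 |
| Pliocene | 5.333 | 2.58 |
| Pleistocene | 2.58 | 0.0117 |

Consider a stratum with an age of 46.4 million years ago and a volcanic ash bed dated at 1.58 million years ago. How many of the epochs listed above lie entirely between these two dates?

The older date is 46.4 Ma and the younger is 1.58 Ma.
Epochs with start < 46.4 and end > 1.58 Ma: Oligocene (33.9–23.03), Miocene (23.03–5.333), Pliocene (5.333–2.58).
That is 3 complete epochs.

3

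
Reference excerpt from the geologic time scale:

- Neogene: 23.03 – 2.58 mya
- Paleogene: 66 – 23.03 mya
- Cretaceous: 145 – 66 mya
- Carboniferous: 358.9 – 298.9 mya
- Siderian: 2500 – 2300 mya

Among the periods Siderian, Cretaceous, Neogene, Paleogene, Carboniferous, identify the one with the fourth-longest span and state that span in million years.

Start − end for each: Siderian 2500 − 2300 = 200; Cretaceous 145 − 66 = 79; Neogene 23.03 − 2.58 = 20.45; Paleogene 66 − 23.03 = 42.97; Carboniferous 358.9 − 298.9 = 60.
Ranking these from longest: Siderian > Cretaceous > Carboniferous > Paleogene > Neogene.
Position 4 in that ranking is Paleogene, which lasted 42.97 Myr.

Paleogene, 42.97 million years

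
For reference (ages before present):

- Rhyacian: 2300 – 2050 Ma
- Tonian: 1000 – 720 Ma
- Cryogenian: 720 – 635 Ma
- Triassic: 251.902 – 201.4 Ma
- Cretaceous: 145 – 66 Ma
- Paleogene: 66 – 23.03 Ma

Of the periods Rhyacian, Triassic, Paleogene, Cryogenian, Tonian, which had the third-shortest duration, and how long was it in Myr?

Cryogenian, 85 million years

Start − end for each: Rhyacian 2300 − 2050 = 250; Triassic 251.902 − 201.4 = 50.502; Paleogene 66 − 23.03 = 42.97; Cryogenian 720 − 635 = 85; Tonian 1000 − 720 = 280.
Ranking these from shortest: Paleogene < Triassic < Cryogenian < Rhyacian < Tonian.
Position 3 in that ranking is Cryogenian, which lasted 85 Myr.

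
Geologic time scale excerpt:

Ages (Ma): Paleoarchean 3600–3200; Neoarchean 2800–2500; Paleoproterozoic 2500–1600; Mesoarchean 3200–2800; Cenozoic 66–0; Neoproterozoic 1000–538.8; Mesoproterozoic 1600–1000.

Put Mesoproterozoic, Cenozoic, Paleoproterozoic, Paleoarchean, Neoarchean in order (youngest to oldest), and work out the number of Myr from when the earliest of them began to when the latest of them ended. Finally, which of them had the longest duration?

Start ages (Ma): Paleoarchean 3600, Neoarchean 2800, Paleoproterozoic 2500, Mesoproterozoic 1600, Cenozoic 66.
Ordered youngest to oldest: Cenozoic, Mesoproterozoic, Paleoproterozoic, Neoarchean, Paleoarchean.
Span = 3600 − 0 = 3600 Myr.
Durations: Cenozoic 66, Paleoarchean 400, Paleoproterozoic 900, Neoarchean 300, Mesoproterozoic 600 → longest is Paleoproterozoic (900 Myr).

Cenozoic → Mesoproterozoic → Paleoproterozoic → Neoarchean → Paleoarchean; total span 3600 Myr; longest is Paleoproterozoic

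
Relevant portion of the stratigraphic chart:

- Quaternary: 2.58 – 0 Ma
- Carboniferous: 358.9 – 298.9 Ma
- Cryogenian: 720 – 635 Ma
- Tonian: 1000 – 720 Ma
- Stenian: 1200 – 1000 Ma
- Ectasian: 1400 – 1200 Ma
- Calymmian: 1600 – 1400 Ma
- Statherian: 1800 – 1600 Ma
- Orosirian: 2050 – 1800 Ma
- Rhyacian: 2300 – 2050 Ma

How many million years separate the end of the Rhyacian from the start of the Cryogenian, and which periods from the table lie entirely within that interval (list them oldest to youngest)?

End of Rhyacian = 2050 Ma; start of Cryogenian = 720 Ma.
Gap = 2050 − 720 = 1330 Myr.
Periods wholly inside 2050–720 Ma: Orosirian (2050–1800), Statherian (1800–1600), Calymmian (1600–1400), Ectasian (1400–1200), Stenian (1200–1000), Tonian (1000–720).

1330 million years; Orosirian, Statherian, Calymmian, Ectasian, Stenian, Tonian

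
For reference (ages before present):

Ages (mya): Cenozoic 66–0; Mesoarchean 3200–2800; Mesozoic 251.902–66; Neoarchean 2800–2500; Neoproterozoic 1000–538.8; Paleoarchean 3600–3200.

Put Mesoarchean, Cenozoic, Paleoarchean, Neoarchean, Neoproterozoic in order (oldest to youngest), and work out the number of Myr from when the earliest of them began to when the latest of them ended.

Start ages (Ma): Paleoarchean 3600, Mesoarchean 3200, Neoarchean 2800, Neoproterozoic 1000, Cenozoic 66.
Ordered oldest to youngest: Paleoarchean, Mesoarchean, Neoarchean, Neoproterozoic, Cenozoic.
Span = 3600 − 0 = 3600 Myr.

Paleoarchean → Mesoarchean → Neoarchean → Neoproterozoic → Cenozoic; total span 3600 Myr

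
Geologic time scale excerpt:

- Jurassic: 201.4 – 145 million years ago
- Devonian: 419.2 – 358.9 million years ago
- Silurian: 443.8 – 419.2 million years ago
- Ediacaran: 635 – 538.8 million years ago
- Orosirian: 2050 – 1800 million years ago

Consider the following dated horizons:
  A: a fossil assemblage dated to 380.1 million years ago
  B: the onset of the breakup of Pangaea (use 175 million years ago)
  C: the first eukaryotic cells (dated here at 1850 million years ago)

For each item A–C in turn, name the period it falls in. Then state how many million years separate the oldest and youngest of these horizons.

Match each age against the start–end ranges in the excerpt: A = 380.1 Ma → Devonian (419.2–358.9); B = 175 Ma → Jurassic (201.4–145); C = 1850 Ma → Orosirian (2050–1800).
The largest age is 1850 Ma and the smallest is 175 Ma; their difference is 1675 Myr.

A — Devonian; B — Jurassic; C — Orosirian; span 1675 million years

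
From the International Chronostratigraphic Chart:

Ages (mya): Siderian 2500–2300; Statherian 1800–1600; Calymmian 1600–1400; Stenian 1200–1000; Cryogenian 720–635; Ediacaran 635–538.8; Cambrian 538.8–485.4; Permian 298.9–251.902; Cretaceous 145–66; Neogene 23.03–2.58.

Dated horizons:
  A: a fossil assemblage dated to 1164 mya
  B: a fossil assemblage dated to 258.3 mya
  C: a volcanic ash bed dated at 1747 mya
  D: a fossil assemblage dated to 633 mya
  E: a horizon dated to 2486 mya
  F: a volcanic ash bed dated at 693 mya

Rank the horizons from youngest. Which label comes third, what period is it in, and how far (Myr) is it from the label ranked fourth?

Smaller Ma means younger, so youngest first: B 258.3 < D 633 < F 693 < A 1164 < C 1747 < E 2486.
Counting 3 along gives F (693 Ma); the excerpt puts that inside the Cryogenian, 720–635 Ma.
Next in line is A (1164 Ma), and 1164 − 693 = 471 Myr.

F, in the Cryogenian; 471 million years to A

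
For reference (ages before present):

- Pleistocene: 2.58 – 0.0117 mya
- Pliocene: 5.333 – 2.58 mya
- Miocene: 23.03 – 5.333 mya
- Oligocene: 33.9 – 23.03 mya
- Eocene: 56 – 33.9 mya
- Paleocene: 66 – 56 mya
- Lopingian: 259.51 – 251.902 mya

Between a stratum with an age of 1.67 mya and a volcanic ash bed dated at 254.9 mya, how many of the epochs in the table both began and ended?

The older date is 254.9 Ma and the younger is 1.67 Ma.
Epochs with start < 254.9 and end > 1.67 Ma: Paleocene (66–56), Eocene (56–33.9), Oligocene (33.9–23.03), Miocene (23.03–5.333), Pliocene (5.333–2.58).
That is 5 complete epochs.

5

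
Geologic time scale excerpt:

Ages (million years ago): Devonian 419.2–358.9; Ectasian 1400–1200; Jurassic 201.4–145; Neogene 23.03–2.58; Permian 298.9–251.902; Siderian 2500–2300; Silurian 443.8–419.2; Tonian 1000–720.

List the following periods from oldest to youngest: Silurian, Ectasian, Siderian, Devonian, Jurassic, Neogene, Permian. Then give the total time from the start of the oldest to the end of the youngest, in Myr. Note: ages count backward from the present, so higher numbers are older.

Siderian → Ectasian → Silurian → Devonian → Permian → Jurassic → Neogene; total span 2497.42 Myr

From the excerpt: Silurian 443.8–419.2; Ectasian 1400–1200; Siderian 2500–2300; Devonian 419.2–358.9; Jurassic 201.4–145; Neogene 23.03–2.58; Permian 298.9–251.902 (Ma).
Larger Ma is earlier, so the oldest is Siderian and the youngest is Neogene; oldest to youngest: Siderian, Ectasian, Silurian, Devonian, Permian, Jurassic, Neogene.
Oldest start 2500 minus youngest end 2.58 gives 2497.42 Myr overall.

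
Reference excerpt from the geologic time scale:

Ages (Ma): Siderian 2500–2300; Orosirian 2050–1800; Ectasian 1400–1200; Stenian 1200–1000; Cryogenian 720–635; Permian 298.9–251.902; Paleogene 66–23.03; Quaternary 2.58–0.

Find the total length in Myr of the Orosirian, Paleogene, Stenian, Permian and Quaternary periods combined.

542.548 million years

Each duration: Orosirian = 250; Paleogene = 42.97; Stenian = 200; Permian = 46.998; Quaternary = 2.58.
Sum: 250 + 42.97 + 200 + 46.998 + 2.58 = 542.548 Myr.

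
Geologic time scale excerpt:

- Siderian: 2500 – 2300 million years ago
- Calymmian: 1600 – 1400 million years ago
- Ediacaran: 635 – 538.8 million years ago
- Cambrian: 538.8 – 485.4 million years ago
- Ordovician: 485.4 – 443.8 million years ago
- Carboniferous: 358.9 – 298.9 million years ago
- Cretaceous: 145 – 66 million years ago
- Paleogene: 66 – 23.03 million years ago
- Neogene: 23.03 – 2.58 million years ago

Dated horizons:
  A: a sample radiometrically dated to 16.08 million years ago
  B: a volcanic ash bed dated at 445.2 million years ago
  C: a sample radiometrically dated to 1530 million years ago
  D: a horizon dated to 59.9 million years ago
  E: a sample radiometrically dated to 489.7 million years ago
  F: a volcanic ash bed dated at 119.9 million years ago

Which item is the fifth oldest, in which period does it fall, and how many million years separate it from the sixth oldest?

D, in the Paleogene; 43.82 million years to A

Larger Ma means older, so oldest first: C 1530 > E 489.7 > B 445.2 > F 119.9 > D 59.9 > A 16.08.
Counting 5 along gives D (59.9 Ma); the excerpt puts that inside the Paleogene, 66–23.03 Ma.
Next in line is A (16.08 Ma), and 59.9 − 16.08 = 43.82 Myr.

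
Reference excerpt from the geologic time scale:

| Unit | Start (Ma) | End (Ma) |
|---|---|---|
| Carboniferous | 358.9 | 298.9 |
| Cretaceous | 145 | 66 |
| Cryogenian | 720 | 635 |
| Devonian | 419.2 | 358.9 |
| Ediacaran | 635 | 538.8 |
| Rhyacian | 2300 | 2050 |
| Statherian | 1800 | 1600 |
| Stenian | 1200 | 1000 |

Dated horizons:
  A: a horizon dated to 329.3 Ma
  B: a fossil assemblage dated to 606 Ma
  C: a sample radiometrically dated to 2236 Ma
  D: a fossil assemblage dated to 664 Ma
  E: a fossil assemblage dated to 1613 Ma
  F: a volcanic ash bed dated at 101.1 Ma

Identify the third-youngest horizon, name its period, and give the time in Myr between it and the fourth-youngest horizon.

B, in the Ediacaran; 58 million years to D

Smaller Ma means younger, so youngest first: F 101.1 < A 329.3 < B 606 < D 664 < E 1613 < C 2236.
Counting 3 along gives B (606 Ma); the excerpt puts that inside the Ediacaran, 635–538.8 Ma.
Next in line is D (664 Ma), and 664 − 606 = 58 Myr.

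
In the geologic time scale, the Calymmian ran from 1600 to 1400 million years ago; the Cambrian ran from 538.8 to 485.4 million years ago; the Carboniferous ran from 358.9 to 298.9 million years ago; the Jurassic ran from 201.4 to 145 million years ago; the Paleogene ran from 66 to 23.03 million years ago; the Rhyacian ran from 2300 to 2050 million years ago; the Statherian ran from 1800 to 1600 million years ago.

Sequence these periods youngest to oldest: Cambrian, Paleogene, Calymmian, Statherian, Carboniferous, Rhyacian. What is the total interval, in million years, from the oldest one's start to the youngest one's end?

Paleogene, Carboniferous, Cambrian, Calymmian, Statherian, Rhyacian; total span 2276.97 Myr

From the excerpt: Cambrian 538.8–485.4; Paleogene 66–23.03; Calymmian 1600–1400; Statherian 1800–1600; Carboniferous 358.9–298.9; Rhyacian 2300–2050 (Ma).
Larger Ma is earlier, so the oldest is Rhyacian and the youngest is Paleogene; youngest to oldest: Paleogene, Carboniferous, Cambrian, Calymmian, Statherian, Rhyacian.
Oldest start 2300 minus youngest end 23.03 gives 2276.97 Myr overall.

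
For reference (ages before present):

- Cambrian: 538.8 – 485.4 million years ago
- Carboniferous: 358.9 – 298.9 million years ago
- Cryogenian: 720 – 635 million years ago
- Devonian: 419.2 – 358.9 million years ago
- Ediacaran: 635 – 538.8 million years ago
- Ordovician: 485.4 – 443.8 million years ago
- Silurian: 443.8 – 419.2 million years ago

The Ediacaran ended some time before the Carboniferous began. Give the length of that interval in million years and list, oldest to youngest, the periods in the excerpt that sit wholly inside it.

End of Ediacaran = 538.8 Ma; start of Carboniferous = 358.9 Ma.
Gap = 538.8 − 358.9 = 179.9 Myr.
Periods wholly inside 538.8–358.9 Ma: Cambrian (538.8–485.4), Ordovician (485.4–443.8), Silurian (443.8–419.2), Devonian (419.2–358.9).

179.9 million years; Cambrian, Ordovician, Silurian, Devonian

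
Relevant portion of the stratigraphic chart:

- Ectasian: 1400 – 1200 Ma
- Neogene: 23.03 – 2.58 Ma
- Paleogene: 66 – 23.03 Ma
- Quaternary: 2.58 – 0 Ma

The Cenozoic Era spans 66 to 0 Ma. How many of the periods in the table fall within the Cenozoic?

Periods inside 66–0 Ma: Paleogene, Neogene, Quaternary — 3 in total.

3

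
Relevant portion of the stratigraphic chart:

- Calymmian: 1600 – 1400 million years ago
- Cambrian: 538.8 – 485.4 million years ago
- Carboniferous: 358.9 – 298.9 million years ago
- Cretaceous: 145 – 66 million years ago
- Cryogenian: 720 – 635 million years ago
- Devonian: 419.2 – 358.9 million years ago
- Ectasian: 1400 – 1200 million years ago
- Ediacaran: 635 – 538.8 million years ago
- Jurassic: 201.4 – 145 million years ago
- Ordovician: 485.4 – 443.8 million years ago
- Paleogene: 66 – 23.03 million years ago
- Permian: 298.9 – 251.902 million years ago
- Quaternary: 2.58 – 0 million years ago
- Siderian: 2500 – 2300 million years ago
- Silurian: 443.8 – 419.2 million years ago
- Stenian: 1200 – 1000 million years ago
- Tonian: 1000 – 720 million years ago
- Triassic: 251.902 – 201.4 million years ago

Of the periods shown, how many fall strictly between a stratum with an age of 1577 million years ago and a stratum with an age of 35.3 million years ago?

The older date is 1577 Ma and the younger is 35.3 Ma.
Periods with start < 1577 and end > 35.3 Ma: Ectasian (1400–1200), Stenian (1200–1000), Tonian (1000–720), Cryogenian (720–635), Ediacaran (635–538.8), Cambrian (538.8–485.4), Ordovician (485.4–443.8), Silurian (443.8–419.2), Devonian (419.2–358.9), Carboniferous (358.9–298.9), Permian (298.9–251.902), Triassic (251.902–201.4), Jurassic (201.4–145), Cretaceous (145–66).
That is 14 complete periods.

14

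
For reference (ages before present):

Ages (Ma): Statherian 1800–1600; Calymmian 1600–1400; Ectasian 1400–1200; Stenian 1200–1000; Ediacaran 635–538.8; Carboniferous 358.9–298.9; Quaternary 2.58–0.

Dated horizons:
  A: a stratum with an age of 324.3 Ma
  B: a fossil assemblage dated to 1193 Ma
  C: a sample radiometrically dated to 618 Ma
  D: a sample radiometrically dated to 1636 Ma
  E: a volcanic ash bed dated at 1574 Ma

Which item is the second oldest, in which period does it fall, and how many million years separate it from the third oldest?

E, in the Calymmian; 381 million years to B

Sorted oldest-first by Ma: D (1636), E (1574), B (1193), C (618), A (324.3).
The second oldest is E at 1574 Ma, which lies in 1600–1400 Ma: the Calymmian.
The third oldest is B at 1193 Ma; separation = |1574 − 1193| = 381 Myr.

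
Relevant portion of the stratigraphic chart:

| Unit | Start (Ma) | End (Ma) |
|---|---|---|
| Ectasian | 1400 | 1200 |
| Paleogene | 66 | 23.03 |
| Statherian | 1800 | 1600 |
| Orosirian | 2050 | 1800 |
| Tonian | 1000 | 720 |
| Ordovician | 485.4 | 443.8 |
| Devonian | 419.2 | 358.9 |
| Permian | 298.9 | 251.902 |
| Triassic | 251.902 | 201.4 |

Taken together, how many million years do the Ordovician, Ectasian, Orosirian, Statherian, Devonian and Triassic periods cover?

Duration is start − end for each: (485.4 − 443.8) + (1400 − 1200) + (2050 − 1800) + (1800 − 1600) + (419.2 − 358.9) + (251.902 − 201.4).
That is 41.6 + 200 + 250 + 200 + 60.3 + 50.502, which totals 802.402 million years.

802.402 million years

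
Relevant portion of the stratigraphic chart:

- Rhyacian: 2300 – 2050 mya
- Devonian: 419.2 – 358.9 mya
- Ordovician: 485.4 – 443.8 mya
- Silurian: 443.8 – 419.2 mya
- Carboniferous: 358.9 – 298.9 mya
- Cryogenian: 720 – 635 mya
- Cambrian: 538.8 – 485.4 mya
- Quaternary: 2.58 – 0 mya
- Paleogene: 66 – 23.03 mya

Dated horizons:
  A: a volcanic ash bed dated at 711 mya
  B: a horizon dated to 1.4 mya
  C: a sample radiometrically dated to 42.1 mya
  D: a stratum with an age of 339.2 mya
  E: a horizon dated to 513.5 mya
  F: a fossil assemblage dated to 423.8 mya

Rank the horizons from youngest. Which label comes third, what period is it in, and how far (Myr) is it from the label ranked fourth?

D, in the Carboniferous; 84.6 million years to F

Smaller Ma means younger, so youngest first: B 1.4 < C 42.1 < D 339.2 < F 423.8 < E 513.5 < A 711.
Counting 3 along gives D (339.2 Ma); the excerpt puts that inside the Carboniferous, 358.9–298.9 Ma.
Next in line is F (423.8 Ma), and 423.8 − 339.2 = 84.6 Myr.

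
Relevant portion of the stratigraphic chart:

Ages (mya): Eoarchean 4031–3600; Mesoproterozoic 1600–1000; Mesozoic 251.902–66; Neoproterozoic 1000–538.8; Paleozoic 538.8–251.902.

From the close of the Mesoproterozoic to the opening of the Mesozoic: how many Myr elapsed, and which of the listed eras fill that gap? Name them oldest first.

End of Mesoproterozoic = 1000 Ma; start of Mesozoic = 251.902 Ma.
Gap = 1000 − 251.902 = 748.098 Myr.
Eras wholly inside 1000–251.902 Ma: Neoproterozoic (1000–538.8), Paleozoic (538.8–251.902).

748.098 million years; Neoproterozoic, Paleozoic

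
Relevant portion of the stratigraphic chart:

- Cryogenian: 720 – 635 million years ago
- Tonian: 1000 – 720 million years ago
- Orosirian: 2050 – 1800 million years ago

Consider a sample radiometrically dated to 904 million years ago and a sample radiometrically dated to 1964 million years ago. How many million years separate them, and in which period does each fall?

1060 million years apart; the first in the Tonian, the second in the Orosirian

Elapsed time: 1964 − 904 = 1060 Myr.
904 Ma lies within 1000–720 Ma: Tonian.
1964 Ma lies within 2050–1800 Ma: Orosirian.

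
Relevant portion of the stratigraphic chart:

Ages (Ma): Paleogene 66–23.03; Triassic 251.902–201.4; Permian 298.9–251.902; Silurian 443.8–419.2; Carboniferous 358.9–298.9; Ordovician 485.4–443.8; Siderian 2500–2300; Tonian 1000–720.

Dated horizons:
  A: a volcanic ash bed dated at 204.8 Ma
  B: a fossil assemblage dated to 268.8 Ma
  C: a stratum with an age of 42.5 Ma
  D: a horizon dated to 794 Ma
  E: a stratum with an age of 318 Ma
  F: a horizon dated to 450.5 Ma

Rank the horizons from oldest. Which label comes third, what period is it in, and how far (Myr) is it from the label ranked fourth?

E, in the Carboniferous; 49.2 million years to B

Sorted oldest-first by Ma: D (794), F (450.5), E (318), B (268.8), A (204.8), C (42.5).
The third oldest is E at 318 Ma, which lies in 358.9–298.9 Ma: the Carboniferous.
The fourth oldest is B at 268.8 Ma; separation = |318 − 268.8| = 49.2 Myr.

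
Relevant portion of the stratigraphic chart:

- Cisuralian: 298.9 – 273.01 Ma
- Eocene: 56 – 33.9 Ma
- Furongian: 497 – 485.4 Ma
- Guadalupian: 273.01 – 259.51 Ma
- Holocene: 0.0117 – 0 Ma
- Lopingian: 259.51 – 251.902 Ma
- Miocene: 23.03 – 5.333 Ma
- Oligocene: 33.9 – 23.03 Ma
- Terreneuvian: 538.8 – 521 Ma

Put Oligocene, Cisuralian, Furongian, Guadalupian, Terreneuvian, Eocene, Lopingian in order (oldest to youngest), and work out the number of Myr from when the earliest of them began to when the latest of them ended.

Terreneuvian, Furongian, Cisuralian, Guadalupian, Lopingian, Eocene, Oligocene; total span 515.77 Myr

Start ages (Ma): Terreneuvian 538.8, Furongian 497, Cisuralian 298.9, Guadalupian 273.01, Lopingian 259.51, Eocene 56, Oligocene 33.9.
Ordered oldest to youngest: Terreneuvian, Furongian, Cisuralian, Guadalupian, Lopingian, Eocene, Oligocene.
Span = 538.8 − 23.03 = 515.77 Myr.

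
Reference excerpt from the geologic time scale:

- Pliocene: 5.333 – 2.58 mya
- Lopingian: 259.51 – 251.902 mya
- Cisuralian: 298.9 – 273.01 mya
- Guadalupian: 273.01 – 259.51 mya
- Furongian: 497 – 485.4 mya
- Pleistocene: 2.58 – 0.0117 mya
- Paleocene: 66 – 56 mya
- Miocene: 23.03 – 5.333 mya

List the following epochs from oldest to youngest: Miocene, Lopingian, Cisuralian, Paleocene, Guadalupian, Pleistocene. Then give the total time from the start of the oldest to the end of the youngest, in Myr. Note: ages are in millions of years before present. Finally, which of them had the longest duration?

From the excerpt: Miocene 23.03–5.333; Lopingian 259.51–251.902; Cisuralian 298.9–273.01; Paleocene 66–56; Guadalupian 273.01–259.51; Pleistocene 2.58–0.0117 (Ma).
Larger Ma is earlier, so the oldest is Cisuralian and the youngest is Pleistocene; oldest to youngest: Cisuralian, Guadalupian, Lopingian, Paleocene, Miocene, Pleistocene.
Oldest start 298.9 minus youngest end 0.0117 gives 298.8883 Myr overall.
Individual lengths (start − end): Cisuralian 25.89; Guadalupian 13.5; Lopingian 7.608; Pleistocene 2.5683; Paleocene 10; Miocene 17.697. The largest is Cisuralian at 25.89 Myr.

Cisuralian → Guadalupian → Lopingian → Paleocene → Miocene → Pleistocene; total span 298.8883 Myr; longest is Cisuralian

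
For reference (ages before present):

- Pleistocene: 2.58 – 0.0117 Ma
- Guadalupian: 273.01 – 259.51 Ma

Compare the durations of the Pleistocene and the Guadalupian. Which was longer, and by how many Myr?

Pleistocene: 2.58 − 0.0117 = 2.5683 Myr.
Guadalupian: 273.01 − 259.51 = 13.5 Myr.
Difference: 13.5 − 2.5683 = 10.9317 Myr, so the Guadalupian was longer.

Guadalupian, by 10.9317 million years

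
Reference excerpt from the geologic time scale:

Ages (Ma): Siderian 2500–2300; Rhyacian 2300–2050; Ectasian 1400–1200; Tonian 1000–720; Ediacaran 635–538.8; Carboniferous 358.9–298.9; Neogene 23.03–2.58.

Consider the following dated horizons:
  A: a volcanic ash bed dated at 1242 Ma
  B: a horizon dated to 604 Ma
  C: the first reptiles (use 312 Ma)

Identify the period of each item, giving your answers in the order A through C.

A — Ectasian; B — Ediacaran; C — Carboniferous

A: 1242 Ma lies in 1400–1200 Ma, so Ectasian.
B: 604 Ma lies in 635–538.8 Ma, so Ediacaran.
C: 312 Ma lies in 358.9–298.9 Ma, so Carboniferous.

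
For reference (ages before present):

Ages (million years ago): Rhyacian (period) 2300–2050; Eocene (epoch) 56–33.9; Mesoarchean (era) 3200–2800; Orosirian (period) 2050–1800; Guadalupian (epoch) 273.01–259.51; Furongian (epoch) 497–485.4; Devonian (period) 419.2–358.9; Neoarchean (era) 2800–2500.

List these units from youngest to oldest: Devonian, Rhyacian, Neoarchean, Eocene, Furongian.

Sorting by start age (ascending Ma, since larger Ma = older): Eocene start 56, Devonian start 419.2, Furongian start 497, Rhyacian start 2300, Neoarchean start 2800.

Eocene, Devonian, Furongian, Rhyacian, Neoarchean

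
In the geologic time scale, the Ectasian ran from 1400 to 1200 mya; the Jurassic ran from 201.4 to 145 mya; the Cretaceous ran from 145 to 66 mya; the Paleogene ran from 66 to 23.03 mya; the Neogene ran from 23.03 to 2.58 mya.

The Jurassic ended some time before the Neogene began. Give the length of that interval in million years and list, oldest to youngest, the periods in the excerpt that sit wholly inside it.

End of Jurassic = 145 Ma; start of Neogene = 23.03 Ma.
Gap = 145 − 23.03 = 121.97 Myr.
Periods wholly inside 145–23.03 Ma: Cretaceous (145–66), Paleogene (66–23.03).

121.97 million years; Cretaceous, Paleogene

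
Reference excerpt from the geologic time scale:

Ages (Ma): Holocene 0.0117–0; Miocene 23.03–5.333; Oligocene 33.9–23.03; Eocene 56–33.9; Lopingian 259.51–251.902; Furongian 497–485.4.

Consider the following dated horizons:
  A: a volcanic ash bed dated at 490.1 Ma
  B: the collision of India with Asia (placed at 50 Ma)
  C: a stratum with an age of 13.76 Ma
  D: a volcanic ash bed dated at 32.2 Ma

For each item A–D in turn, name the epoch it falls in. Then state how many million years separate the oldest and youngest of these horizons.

Match each age against the start–end ranges in the excerpt: A = 490.1 Ma → Furongian (497–485.4); B = 50 Ma → Eocene (56–33.9); C = 13.76 Ma → Miocene (23.03–5.333); D = 32.2 Ma → Oligocene (33.9–23.03).
The largest age is 490.1 Ma and the smallest is 13.76 Ma; their difference is 476.34 Myr.

A — Furongian; B — Eocene; C — Miocene; D — Oligocene; span 476.34 million years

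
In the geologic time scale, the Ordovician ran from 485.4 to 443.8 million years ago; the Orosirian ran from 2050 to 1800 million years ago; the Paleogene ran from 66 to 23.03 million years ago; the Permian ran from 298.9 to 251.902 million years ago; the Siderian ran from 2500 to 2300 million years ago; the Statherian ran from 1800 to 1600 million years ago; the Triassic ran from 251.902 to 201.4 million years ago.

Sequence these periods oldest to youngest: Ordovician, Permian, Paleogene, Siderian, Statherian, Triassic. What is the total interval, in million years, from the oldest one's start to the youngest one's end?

Start ages (Ma): Siderian 2500, Statherian 1800, Ordovician 485.4, Permian 298.9, Triassic 251.902, Paleogene 66.
Ordered oldest to youngest: Siderian, Statherian, Ordovician, Permian, Triassic, Paleogene.
Span = 2500 − 23.03 = 2476.97 Myr.

Siderian → Statherian → Ordovician → Permian → Triassic → Paleogene; total span 2476.97 Myr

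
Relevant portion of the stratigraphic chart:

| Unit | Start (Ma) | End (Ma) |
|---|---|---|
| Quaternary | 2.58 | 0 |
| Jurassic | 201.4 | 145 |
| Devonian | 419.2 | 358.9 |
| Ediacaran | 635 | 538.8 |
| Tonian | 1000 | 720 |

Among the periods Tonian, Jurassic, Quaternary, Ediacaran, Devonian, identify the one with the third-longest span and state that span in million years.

Durations: Tonian 280; Jurassic 56.4; Quaternary 2.58; Ediacaran 96.2; Devonian 60.3 Myr.
Sorted longest-first: Tonian (280), Ediacaran (96.2), Devonian (60.3), Jurassic (56.4), Quaternary (2.58).
The third longest is Devonian at 60.3 Myr.

Devonian, 60.3 million years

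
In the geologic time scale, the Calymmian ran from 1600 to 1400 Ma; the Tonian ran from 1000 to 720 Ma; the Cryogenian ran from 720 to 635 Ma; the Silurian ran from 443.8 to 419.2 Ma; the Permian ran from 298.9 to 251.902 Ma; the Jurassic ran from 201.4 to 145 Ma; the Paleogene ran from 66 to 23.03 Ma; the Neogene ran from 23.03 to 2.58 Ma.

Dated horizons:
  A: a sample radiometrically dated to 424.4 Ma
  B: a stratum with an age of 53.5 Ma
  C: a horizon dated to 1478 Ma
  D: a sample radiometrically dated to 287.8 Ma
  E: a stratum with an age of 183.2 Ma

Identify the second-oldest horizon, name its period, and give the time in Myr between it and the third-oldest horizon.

A, in the Silurian; 136.6 million years to D

Sorted oldest-first by Ma: C (1478), A (424.4), D (287.8), E (183.2), B (53.5).
The second oldest is A at 424.4 Ma, which lies in 443.8–419.2 Ma: the Silurian.
The third oldest is D at 287.8 Ma; separation = |424.4 − 287.8| = 136.6 Myr.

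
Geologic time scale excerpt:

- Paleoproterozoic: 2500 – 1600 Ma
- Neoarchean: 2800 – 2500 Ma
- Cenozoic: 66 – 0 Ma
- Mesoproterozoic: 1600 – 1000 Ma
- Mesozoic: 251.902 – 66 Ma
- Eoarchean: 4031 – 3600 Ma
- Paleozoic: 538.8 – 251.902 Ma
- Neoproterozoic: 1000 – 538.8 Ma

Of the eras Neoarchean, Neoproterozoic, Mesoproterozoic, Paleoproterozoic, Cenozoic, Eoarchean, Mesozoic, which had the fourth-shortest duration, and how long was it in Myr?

Eoarchean, 431 million years

Durations: Neoarchean 300; Neoproterozoic 461.2; Mesoproterozoic 600; Paleoproterozoic 900; Cenozoic 66; Eoarchean 431; Mesozoic 185.902 Myr.
Sorted shortest-first: Cenozoic (66), Mesozoic (185.902), Neoarchean (300), Eoarchean (431), Neoproterozoic (461.2), Mesoproterozoic (600), Paleoproterozoic (900).
The fourth shortest is Eoarchean at 431 Myr.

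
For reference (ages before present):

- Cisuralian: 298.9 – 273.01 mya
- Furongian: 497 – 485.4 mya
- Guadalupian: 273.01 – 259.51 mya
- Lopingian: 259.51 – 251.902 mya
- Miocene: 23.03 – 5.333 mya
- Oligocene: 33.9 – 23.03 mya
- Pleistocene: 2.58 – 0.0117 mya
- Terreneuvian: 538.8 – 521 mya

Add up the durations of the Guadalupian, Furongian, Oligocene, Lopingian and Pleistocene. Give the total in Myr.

Duration is start − end for each: (273.01 − 259.51) + (497 − 485.4) + (33.9 − 23.03) + (259.51 − 251.902) + (2.58 − 0.0117).
That is 13.5 + 11.6 + 10.87 + 7.608 + 2.5683, which totals 46.1463 million years.

46.1463 million years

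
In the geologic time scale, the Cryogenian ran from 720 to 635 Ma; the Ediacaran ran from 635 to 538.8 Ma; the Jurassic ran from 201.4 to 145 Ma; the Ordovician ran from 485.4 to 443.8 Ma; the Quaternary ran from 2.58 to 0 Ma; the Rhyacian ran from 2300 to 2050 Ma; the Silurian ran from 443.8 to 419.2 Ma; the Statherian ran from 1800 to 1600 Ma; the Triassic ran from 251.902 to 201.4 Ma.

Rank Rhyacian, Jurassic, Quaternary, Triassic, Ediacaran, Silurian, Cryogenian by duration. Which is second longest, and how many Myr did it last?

Ediacaran, 96.2 million years

Start − end for each: Rhyacian 2300 − 2050 = 250; Jurassic 201.4 − 145 = 56.4; Quaternary 2.58 − 0 = 2.58; Triassic 251.902 − 201.4 = 50.502; Ediacaran 635 − 538.8 = 96.2; Silurian 443.8 − 419.2 = 24.6; Cryogenian 720 − 635 = 85.
Ranking these from longest: Rhyacian > Ediacaran > Cryogenian > Jurassic > Triassic > Silurian > Quaternary.
Position 2 in that ranking is Ediacaran, which lasted 96.2 Myr.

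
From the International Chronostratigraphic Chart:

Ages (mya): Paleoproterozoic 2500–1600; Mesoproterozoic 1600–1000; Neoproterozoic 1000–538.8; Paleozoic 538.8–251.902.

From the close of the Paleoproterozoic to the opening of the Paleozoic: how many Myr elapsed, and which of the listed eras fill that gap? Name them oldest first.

1061.2 million years; Mesoproterozoic, Neoproterozoic

End of Paleoproterozoic = 1600 Ma; start of Paleozoic = 538.8 Ma.
Gap = 1600 − 538.8 = 1061.2 Myr.
Eras wholly inside 1600–538.8 Ma: Mesoproterozoic (1600–1000), Neoproterozoic (1000–538.8).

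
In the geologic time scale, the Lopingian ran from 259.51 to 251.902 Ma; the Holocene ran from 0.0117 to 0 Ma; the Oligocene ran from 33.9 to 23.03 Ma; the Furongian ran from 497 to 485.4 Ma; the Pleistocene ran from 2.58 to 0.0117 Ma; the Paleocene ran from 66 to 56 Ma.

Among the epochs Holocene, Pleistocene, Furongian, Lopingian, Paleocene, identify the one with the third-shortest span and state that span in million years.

Lopingian, 7.608 million years

Durations: Holocene 0.0117; Pleistocene 2.5683; Furongian 11.6; Lopingian 7.608; Paleocene 10 Myr.
Sorted shortest-first: Holocene (0.0117), Pleistocene (2.5683), Lopingian (7.608), Paleocene (10), Furongian (11.6).
The third shortest is Lopingian at 7.608 Myr.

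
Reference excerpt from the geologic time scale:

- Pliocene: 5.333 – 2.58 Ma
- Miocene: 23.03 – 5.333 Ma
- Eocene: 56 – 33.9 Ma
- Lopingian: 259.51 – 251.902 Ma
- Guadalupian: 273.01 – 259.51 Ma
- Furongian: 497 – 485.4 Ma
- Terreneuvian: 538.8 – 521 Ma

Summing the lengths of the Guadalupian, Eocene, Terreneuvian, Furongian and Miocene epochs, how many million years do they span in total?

82.697 million years

Duration is start − end for each: (273.01 − 259.51) + (56 − 33.9) + (538.8 − 521) + (497 − 485.4) + (23.03 − 5.333).
That is 13.5 + 22.1 + 17.8 + 11.6 + 17.697, which totals 82.697 million years.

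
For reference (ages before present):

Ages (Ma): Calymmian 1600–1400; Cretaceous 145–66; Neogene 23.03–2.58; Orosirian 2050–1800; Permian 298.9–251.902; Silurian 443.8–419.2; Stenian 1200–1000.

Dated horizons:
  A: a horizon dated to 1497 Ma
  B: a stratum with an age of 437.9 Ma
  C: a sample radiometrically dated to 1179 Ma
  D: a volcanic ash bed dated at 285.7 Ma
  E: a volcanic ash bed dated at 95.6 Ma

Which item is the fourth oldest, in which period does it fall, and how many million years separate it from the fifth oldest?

D, in the Permian; 190.1 million years to E

Larger Ma means older, so oldest first: A 1497 > C 1179 > B 437.9 > D 285.7 > E 95.6.
Counting 4 along gives D (285.7 Ma); the excerpt puts that inside the Permian, 298.9–251.902 Ma.
Next in line is E (95.6 Ma), and 285.7 − 95.6 = 190.1 Myr.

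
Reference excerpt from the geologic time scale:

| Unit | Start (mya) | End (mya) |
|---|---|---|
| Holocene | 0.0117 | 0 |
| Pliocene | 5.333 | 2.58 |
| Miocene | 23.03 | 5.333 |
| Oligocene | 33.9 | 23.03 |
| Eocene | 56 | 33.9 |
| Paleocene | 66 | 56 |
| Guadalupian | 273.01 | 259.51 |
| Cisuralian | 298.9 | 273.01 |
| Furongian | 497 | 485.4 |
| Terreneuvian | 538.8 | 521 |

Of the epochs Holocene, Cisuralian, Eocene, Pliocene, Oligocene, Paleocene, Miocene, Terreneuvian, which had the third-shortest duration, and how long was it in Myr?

Paleocene, 10 million years

Start − end for each: Holocene 0.0117 − 0 = 0.0117; Cisuralian 298.9 − 273.01 = 25.89; Eocene 56 − 33.9 = 22.1; Pliocene 5.333 − 2.58 = 2.753; Oligocene 33.9 − 23.03 = 10.87; Paleocene 66 − 56 = 10; Miocene 23.03 − 5.333 = 17.697; Terreneuvian 538.8 − 521 = 17.8.
Ranking these from shortest: Holocene < Pliocene < Paleocene < Oligocene < Miocene < Terreneuvian < Eocene < Cisuralian.
Position 3 in that ranking is Paleocene, which lasted 10 Myr.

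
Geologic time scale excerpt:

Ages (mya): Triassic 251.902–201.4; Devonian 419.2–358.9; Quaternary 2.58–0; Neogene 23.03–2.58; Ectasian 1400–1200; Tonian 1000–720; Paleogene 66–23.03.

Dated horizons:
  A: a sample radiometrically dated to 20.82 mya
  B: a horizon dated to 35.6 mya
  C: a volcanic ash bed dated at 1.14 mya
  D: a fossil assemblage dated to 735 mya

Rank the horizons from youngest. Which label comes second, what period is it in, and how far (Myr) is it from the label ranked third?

A, in the Neogene; 14.78 million years to B

Sorted youngest-first by Ma: C (1.14), A (20.82), B (35.6), D (735).
The second youngest is A at 20.82 Ma, which lies in 23.03–2.58 Ma: the Neogene.
The third youngest is B at 35.6 Ma; separation = |20.82 − 35.6| = 14.78 Myr.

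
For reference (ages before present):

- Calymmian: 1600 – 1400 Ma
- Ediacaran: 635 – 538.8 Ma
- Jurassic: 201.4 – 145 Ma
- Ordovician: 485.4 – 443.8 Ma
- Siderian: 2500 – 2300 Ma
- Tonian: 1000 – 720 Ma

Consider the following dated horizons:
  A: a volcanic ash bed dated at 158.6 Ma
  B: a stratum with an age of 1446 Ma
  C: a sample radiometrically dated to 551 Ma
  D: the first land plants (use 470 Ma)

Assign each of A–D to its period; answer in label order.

A — Jurassic; B — Calymmian; C — Ediacaran; D — Ordovician

Match each age against the start–end ranges in the excerpt: A = 158.6 Ma → Jurassic (201.4–145); B = 1446 Ma → Calymmian (1600–1400); C = 551 Ma → Ediacaran (635–538.8); D = 470 Ma → Ordovician (485.4–443.8).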